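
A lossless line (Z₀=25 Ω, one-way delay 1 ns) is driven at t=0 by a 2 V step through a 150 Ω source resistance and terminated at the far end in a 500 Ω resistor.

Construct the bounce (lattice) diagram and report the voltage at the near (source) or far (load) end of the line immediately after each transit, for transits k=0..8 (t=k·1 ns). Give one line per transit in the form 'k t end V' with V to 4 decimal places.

Γ_L=0.904762, Γ_S=0.714286; launch V₁=2·25/175=0.285714
k=0 src: V=0.2857
k=1 load: inc=0.285714, refl=0.285714·0.904762=0.2585; V=0.000000+0.285714+0.258503=0.5442
k=2 src: inc=0.258503, refl=0.258503·0.714286=0.1846; V=0.285714+0.258503+0.184645=0.7289
k=3 load: inc=0.184645, refl=0.184645·0.904762=0.1671; V=0.544218+0.184645+0.167060=0.8959
k=4 src: inc=0.167060, refl=0.167060·0.714286=0.1193; V=0.728863+0.167060+0.119329=1.0153
k=5 load: inc=0.119329, refl=0.119329·0.904762=0.1080; V=0.895923+0.119329+0.107964=1.1232
k=6 src: inc=0.107964, refl=0.107964·0.714286=0.0771; V=1.015252+0.107964+0.077117=1.2003
k=7 load: inc=0.077117, refl=0.077117·0.904762=0.0698; V=1.123216+0.077117+0.069773=1.2701
k=8 src: inc=0.069773, refl=0.069773·0.714286=0.0498; V=1.200333+0.069773+0.049838=1.3199

0 0 source 0.2857
1 1 load 0.5442
2 2 source 0.7289
3 3 load 0.8959
4 4 source 1.0153
5 5 load 1.1232
6 6 source 1.2003
7 7 load 1.2701
8 8 source 1.3199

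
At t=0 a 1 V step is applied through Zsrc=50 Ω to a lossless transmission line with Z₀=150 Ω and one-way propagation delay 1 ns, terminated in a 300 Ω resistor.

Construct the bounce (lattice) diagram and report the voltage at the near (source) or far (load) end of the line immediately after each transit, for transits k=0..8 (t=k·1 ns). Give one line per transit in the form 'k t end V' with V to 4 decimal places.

0 0 source 0.7500
1 1 load 1.0000
2 2 source 0.8750
3 3 load 0.8333
4 4 source 0.8542
5 5 load 0.8611
6 6 source 0.8576
7 7 load 0.8565
8 8 source 0.8571

Γ_L=0.333333, Γ_S=-0.500000; launch V₁=1·150/200=0.750000
k=0 src: V=0.7500
k=1 load: inc=0.750000, refl=0.750000·0.333333=0.2500; V=0.000000+0.750000+0.250000=1.0000
k=2 src: inc=0.250000, refl=0.250000·-0.500000=-0.1250; V=0.750000+0.250000+-0.125000=0.8750
k=3 load: inc=-0.125000, refl=-0.125000·0.333333=-0.0417; V=1.000000+-0.125000+-0.041667=0.8333
k=4 src: inc=-0.041667, refl=-0.041667·-0.500000=0.0208; V=0.875000+-0.041667+0.020833=0.8542
k=5 load: inc=0.020833, refl=0.020833·0.333333=0.0069; V=0.833333+0.020833+0.006944=0.8611
k=6 src: inc=0.006944, refl=0.006944·-0.500000=-0.0035; V=0.854167+0.006944+-0.003472=0.8576
k=7 load: inc=-0.003472, refl=-0.003472·0.333333=-0.0012; V=0.861111+-0.003472+-0.001157=0.8565
k=8 src: inc=-0.001157, refl=-0.001157·-0.500000=0.0006; V=0.857639+-0.001157+0.000579=0.8571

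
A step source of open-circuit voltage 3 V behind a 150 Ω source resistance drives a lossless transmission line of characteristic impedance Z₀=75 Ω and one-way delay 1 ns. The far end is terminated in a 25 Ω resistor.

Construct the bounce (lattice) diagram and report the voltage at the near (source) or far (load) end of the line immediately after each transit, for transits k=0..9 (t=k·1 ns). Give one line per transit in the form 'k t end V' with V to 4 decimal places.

0 0 source 1.0000
1 1 load 0.5000
2 2 source 0.3333
3 3 load 0.4167
4 4 source 0.4444
5 5 load 0.4306
6 6 source 0.4259
7 7 load 0.4282
8 8 source 0.4290
9 9 load 0.4286

Γ_L=-0.500000, Γ_S=0.333333; launch V₁=3·75/225=1.000000
k=0 src: V=1.0000
k=1 load: inc=1.000000, refl=1.000000·-0.500000=-0.5000; V=0.000000+1.000000+-0.500000=0.5000
k=2 src: inc=-0.500000, refl=-0.500000·0.333333=-0.1667; V=1.000000+-0.500000+-0.166667=0.3333
k=3 load: inc=-0.166667, refl=-0.166667·-0.500000=0.0833; V=0.500000+-0.166667+0.083333=0.4167
k=4 src: inc=0.083333, refl=0.083333·0.333333=0.0278; V=0.333333+0.083333+0.027778=0.4444
k=5 load: inc=0.027778, refl=0.027778·-0.500000=-0.0139; V=0.416667+0.027778+-0.013889=0.4306
k=6 src: inc=-0.013889, refl=-0.013889·0.333333=-0.0046; V=0.444444+-0.013889+-0.004630=0.4259
k=7 load: inc=-0.004630, refl=-0.004630·-0.500000=0.0023; V=0.430556+-0.004630+0.002315=0.4282
k=8 src: inc=0.002315, refl=0.002315·0.333333=0.0008; V=0.425926+0.002315+0.000772=0.4290
k=9 load: inc=0.000772, refl=0.000772·-0.500000=-0.0004; V=0.428241+0.000772+-0.000386=0.4286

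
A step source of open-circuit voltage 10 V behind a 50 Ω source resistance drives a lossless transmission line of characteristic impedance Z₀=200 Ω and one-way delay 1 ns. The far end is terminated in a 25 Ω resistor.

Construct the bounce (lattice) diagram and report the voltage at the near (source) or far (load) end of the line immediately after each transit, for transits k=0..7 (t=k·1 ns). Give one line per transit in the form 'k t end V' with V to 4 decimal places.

Γ_L=-0.777778, Γ_S=-0.600000; launch V₁=10·200/250=8.000000
k=0 src: V=8.0000
k=1 load: inc=8.000000, refl=8.000000·-0.777778=-6.2222; V=0.000000+8.000000+-6.222222=1.7778
k=2 src: inc=-6.222222, refl=-6.222222·-0.600000=3.7333; V=8.000000+-6.222222+3.733333=5.5111
k=3 load: inc=3.733333, refl=3.733333·-0.777778=-2.9037; V=1.777778+3.733333+-2.903704=2.6074
k=4 src: inc=-2.903704, refl=-2.903704·-0.600000=1.7422; V=5.511111+-2.903704+1.742222=4.3496
k=5 load: inc=1.742222, refl=1.742222·-0.777778=-1.3551; V=2.607407+1.742222+-1.355062=2.9946
k=6 src: inc=-1.355062, refl=-1.355062·-0.600000=0.8130; V=4.349630+-1.355062+0.813037=3.8076
k=7 load: inc=0.813037, refl=0.813037·-0.777778=-0.6324; V=2.994568+0.813037+-0.632362=3.1752

0 0 source 8.0000
1 1 load 1.7778
2 2 source 5.5111
3 3 load 2.6074
4 4 source 4.3496
5 5 load 2.9946
6 6 source 3.8076
7 7 load 3.1752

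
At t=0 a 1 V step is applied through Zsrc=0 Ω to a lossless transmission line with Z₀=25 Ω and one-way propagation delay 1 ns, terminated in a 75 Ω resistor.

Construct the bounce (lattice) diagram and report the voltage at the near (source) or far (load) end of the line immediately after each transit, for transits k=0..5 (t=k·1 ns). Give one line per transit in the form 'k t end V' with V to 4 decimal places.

0 0 source 1.0000
1 1 load 1.5000
2 2 source 1.0000
3 3 load 0.7500
4 4 source 1.0000
5 5 load 1.1250

Γ_L=0.500000, Γ_S=-1.000000; launch V₁=1·25/25=1.000000
k=0 src: V=1.0000
k=1 load: inc=1.000000, refl=1.000000·0.500000=0.5000; V=0.000000+1.000000+0.500000=1.5000
k=2 src: inc=0.500000, refl=0.500000·-1.000000=-0.5000; V=1.000000+0.500000+-0.500000=1.0000
k=3 load: inc=-0.500000, refl=-0.500000·0.500000=-0.2500; V=1.500000+-0.500000+-0.250000=0.7500
k=4 src: inc=-0.250000, refl=-0.250000·-1.000000=0.2500; V=1.000000+-0.250000+0.250000=1.0000
k=5 load: inc=0.250000, refl=0.250000·0.500000=0.1250; V=0.750000+0.250000+0.125000=1.1250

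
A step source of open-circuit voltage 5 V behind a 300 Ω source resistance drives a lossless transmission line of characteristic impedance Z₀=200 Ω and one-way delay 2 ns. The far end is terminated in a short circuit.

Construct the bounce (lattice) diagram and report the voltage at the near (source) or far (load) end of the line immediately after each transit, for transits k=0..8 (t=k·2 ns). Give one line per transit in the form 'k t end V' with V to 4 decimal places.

Γ_L=-1.000000, Γ_S=0.200000; launch V₁=5·200/500=2.000000
k=0 src: V=2.0000
k=1 load: inc=2.000000, refl=2.000000·-1.000000=-2.0000; V=0.000000+2.000000+-2.000000=0.0000
k=2 src: inc=-2.000000, refl=-2.000000·0.200000=-0.4000; V=2.000000+-2.000000+-0.400000=-0.4000
k=3 load: inc=-0.400000, refl=-0.400000·-1.000000=0.4000; V=0.000000+-0.400000+0.400000=0.0000
k=4 src: inc=0.400000, refl=0.400000·0.200000=0.0800; V=-0.400000+0.400000+0.080000=0.0800
k=5 load: inc=0.080000, refl=0.080000·-1.000000=-0.0800; V=0.000000+0.080000+-0.080000=0.0000
k=6 src: inc=-0.080000, refl=-0.080000·0.200000=-0.0160; V=0.080000+-0.080000+-0.016000=-0.0160
k=7 load: inc=-0.016000, refl=-0.016000·-1.000000=0.0160; V=0.000000+-0.016000+0.016000=0.0000
k=8 src: inc=0.016000, refl=0.016000·0.200000=0.0032; V=-0.016000+0.016000+0.003200=0.0032

0 0 source 2.0000
1 2 load 0.0000
2 4 source -0.4000
3 6 load 0.0000
4 8 source 0.0800
5 10 load 0.0000
6 12 source -0.0160
7 14 load 0.0000
8 16 source 0.0032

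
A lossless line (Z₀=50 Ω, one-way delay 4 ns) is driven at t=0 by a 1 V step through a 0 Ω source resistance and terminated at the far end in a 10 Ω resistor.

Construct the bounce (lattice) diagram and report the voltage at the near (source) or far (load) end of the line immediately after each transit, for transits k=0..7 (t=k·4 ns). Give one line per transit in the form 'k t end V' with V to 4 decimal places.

0 0 source 1.0000
1 4 load 0.3333
2 8 source 1.0000
3 12 load 0.5556
4 16 source 1.0000
5 20 load 0.7037
6 24 source 1.0000
7 28 load 0.8025

Γ_L=-0.666667, Γ_S=-1.000000; launch V₁=1·50/50=1.000000
k=0 src: V=1.0000
k=1 load: inc=1.000000, refl=1.000000·-0.666667=-0.6667; V=0.000000+1.000000+-0.666667=0.3333
k=2 src: inc=-0.666667, refl=-0.666667·-1.000000=0.6667; V=1.000000+-0.666667+0.666667=1.0000
k=3 load: inc=0.666667, refl=0.666667·-0.666667=-0.4444; V=0.333333+0.666667+-0.444444=0.5556
k=4 src: inc=-0.444444, refl=-0.444444·-1.000000=0.4444; V=1.000000+-0.444444+0.444444=1.0000
k=5 load: inc=0.444444, refl=0.444444·-0.666667=-0.2963; V=0.555556+0.444444+-0.296296=0.7037
k=6 src: inc=-0.296296, refl=-0.296296·-1.000000=0.2963; V=1.000000+-0.296296+0.296296=1.0000
k=7 load: inc=0.296296, refl=0.296296·-0.666667=-0.1975; V=0.703704+0.296296+-0.197531=0.8025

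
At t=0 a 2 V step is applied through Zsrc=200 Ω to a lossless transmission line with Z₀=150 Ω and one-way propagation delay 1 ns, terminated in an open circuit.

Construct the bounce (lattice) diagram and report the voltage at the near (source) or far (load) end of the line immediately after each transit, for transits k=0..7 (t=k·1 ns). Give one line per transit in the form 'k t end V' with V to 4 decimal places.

Γ_L=1.000000, Γ_S=0.142857; launch V₁=2·150/350=0.857143
k=0 src: V=0.8571
k=1 load: inc=0.857143, refl=0.857143·1.000000=0.8571; V=0.000000+0.857143+0.857143=1.7143
k=2 src: inc=0.857143, refl=0.857143·0.142857=0.1224; V=0.857143+0.857143+0.122449=1.8367
k=3 load: inc=0.122449, refl=0.122449·1.000000=0.1224; V=1.714286+0.122449+0.122449=1.9592
k=4 src: inc=0.122449, refl=0.122449·0.142857=0.0175; V=1.836735+0.122449+0.017493=1.9767
k=5 load: inc=0.017493, refl=0.017493·1.000000=0.0175; V=1.959184+0.017493+0.017493=1.9942
k=6 src: inc=0.017493, refl=0.017493·0.142857=0.0025; V=1.976676+0.017493+0.002499=1.9967
k=7 load: inc=0.002499, refl=0.002499·1.000000=0.0025; V=1.994169+0.002499+0.002499=1.9992

0 0 source 0.8571
1 1 load 1.7143
2 2 source 1.8367
3 3 load 1.9592
4 4 source 1.9767
5 5 load 1.9942
6 6 source 1.9967
7 7 load 1.9992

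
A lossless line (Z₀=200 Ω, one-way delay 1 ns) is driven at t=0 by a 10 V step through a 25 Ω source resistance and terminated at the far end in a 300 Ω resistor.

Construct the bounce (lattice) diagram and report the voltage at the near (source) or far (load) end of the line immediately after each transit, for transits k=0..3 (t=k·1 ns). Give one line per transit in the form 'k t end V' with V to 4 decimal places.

Γ_L=0.200000, Γ_S=-0.777778; launch V₁=10·200/225=8.888889
k=0 src: V=8.8889
k=1 load: inc=8.888889, refl=8.888889·0.200000=1.7778; V=0.000000+8.888889+1.777778=10.6667
k=2 src: inc=1.777778, refl=1.777778·-0.777778=-1.3827; V=8.888889+1.777778+-1.382716=9.2840
k=3 load: inc=-1.382716, refl=-1.382716·0.200000=-0.2765; V=10.666667+-1.382716+-0.276543=9.0074

0 0 source 8.8889
1 1 load 10.6667
2 2 source 9.2840
3 3 load 9.0074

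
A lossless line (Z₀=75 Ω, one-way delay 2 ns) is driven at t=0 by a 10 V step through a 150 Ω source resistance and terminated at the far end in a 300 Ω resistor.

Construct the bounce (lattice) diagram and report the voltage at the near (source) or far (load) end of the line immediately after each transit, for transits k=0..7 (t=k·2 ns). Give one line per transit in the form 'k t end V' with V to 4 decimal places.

Γ_L=0.600000, Γ_S=0.333333; launch V₁=10·75/225=3.333333
k=0 src: V=3.3333
k=1 load: inc=3.333333, refl=3.333333·0.600000=2.0000; V=0.000000+3.333333+2.000000=5.3333
k=2 src: inc=2.000000, refl=2.000000·0.333333=0.6667; V=3.333333+2.000000+0.666667=6.0000
k=3 load: inc=0.666667, refl=0.666667·0.600000=0.4000; V=5.333333+0.666667+0.400000=6.4000
k=4 src: inc=0.400000, refl=0.400000·0.333333=0.1333; V=6.000000+0.400000+0.133333=6.5333
k=5 load: inc=0.133333, refl=0.133333·0.600000=0.0800; V=6.400000+0.133333+0.080000=6.6133
k=6 src: inc=0.080000, refl=0.080000·0.333333=0.0267; V=6.533333+0.080000+0.026667=6.6400
k=7 load: inc=0.026667, refl=0.026667·0.600000=0.0160; V=6.613333+0.026667+0.016000=6.6560

0 0 source 3.3333
1 2 load 5.3333
2 4 source 6.0000
3 6 load 6.4000
4 8 source 6.5333
5 10 load 6.6133
6 12 source 6.6400
7 14 load 6.6560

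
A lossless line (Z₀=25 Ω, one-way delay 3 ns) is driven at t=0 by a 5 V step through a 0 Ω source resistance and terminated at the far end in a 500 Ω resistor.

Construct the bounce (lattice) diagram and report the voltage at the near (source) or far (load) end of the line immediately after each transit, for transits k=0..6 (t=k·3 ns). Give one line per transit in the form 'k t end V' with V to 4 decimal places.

Γ_L=0.904762, Γ_S=-1.000000; launch V₁=5·25/25=5.000000
k=0 src: V=5.0000
k=1 load: inc=5.000000, refl=5.000000·0.904762=4.5238; V=0.000000+5.000000+4.523810=9.5238
k=2 src: inc=4.523810, refl=4.523810·-1.000000=-4.5238; V=5.000000+4.523810+-4.523810=5.0000
k=3 load: inc=-4.523810, refl=-4.523810·0.904762=-4.0930; V=9.523810+-4.523810+-4.092971=0.9070
k=4 src: inc=-4.092971, refl=-4.092971·-1.000000=4.0930; V=5.000000+-4.092971+4.092971=5.0000
k=5 load: inc=4.092971, refl=4.092971·0.904762=3.7032; V=0.907029+4.092971+3.703164=8.7032
k=6 src: inc=3.703164, refl=3.703164·-1.000000=-3.7032; V=5.000000+3.703164+-3.703164=5.0000

0 0 source 5.0000
1 3 load 9.5238
2 6 source 5.0000
3 9 load 0.9070
4 12 source 5.0000
5 15 load 8.7032
6 18 source 5.0000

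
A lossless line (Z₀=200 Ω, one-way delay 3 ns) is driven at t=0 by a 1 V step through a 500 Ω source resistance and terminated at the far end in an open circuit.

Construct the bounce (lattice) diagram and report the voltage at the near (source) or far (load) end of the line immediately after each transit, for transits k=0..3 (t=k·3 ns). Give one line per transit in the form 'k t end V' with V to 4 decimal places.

Γ_L=1.000000, Γ_S=0.428571; launch V₁=1·200/700=0.285714
k=0 src: V=0.2857
k=1 load: inc=0.285714, refl=0.285714·1.000000=0.2857; V=0.000000+0.285714+0.285714=0.5714
k=2 src: inc=0.285714, refl=0.285714·0.428571=0.1224; V=0.285714+0.285714+0.122449=0.6939
k=3 load: inc=0.122449, refl=0.122449·1.000000=0.1224; V=0.571429+0.122449+0.122449=0.8163

0 0 source 0.2857
1 3 load 0.5714
2 6 source 0.6939
3 9 load 0.8163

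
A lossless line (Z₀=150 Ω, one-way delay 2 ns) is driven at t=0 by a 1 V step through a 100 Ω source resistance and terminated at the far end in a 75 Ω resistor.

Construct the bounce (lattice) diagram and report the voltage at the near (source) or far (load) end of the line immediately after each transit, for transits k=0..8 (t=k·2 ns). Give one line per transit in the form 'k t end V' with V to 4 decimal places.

0 0 source 0.6000
1 2 load 0.4000
2 4 source 0.4400
3 6 load 0.4267
4 8 source 0.4293
5 10 load 0.4284
6 12 source 0.4286
7 14 load 0.4286
8 16 source 0.4286

Γ_L=-0.333333, Γ_S=-0.200000; launch V₁=1·150/250=0.600000
k=0 src: V=0.6000
k=1 load: inc=0.600000, refl=0.600000·-0.333333=-0.2000; V=0.000000+0.600000+-0.200000=0.4000
k=2 src: inc=-0.200000, refl=-0.200000·-0.200000=0.0400; V=0.600000+-0.200000+0.040000=0.4400
k=3 load: inc=0.040000, refl=0.040000·-0.333333=-0.0133; V=0.400000+0.040000+-0.013333=0.4267
k=4 src: inc=-0.013333, refl=-0.013333·-0.200000=0.0027; V=0.440000+-0.013333+0.002667=0.4293
k=5 load: inc=0.002667, refl=0.002667·-0.333333=-0.0009; V=0.426667+0.002667+-0.000889=0.4284
k=6 src: inc=-0.000889, refl=-0.000889·-0.200000=0.0002; V=0.429333+-0.000889+0.000178=0.4286
k=7 load: inc=0.000178, refl=0.000178·-0.333333=-0.0001; V=0.428444+0.000178+-0.000059=0.4286
k=8 src: inc=-0.000059, refl=-0.000059·-0.200000=0.0000; V=0.428622+-0.000059+0.000012=0.4286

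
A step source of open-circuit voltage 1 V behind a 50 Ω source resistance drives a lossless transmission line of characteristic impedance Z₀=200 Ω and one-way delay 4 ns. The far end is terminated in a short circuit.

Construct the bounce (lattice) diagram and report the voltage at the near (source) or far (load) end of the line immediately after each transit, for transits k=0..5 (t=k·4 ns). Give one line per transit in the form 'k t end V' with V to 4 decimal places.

Γ_L=-1.000000, Γ_S=-0.600000; launch V₁=1·200/250=0.800000
k=0 src: V=0.8000
k=1 load: inc=0.800000, refl=0.800000·-1.000000=-0.8000; V=0.000000+0.800000+-0.800000=0.0000
k=2 src: inc=-0.800000, refl=-0.800000·-0.600000=0.4800; V=0.800000+-0.800000+0.480000=0.4800
k=3 load: inc=0.480000, refl=0.480000·-1.000000=-0.4800; V=0.000000+0.480000+-0.480000=0.0000
k=4 src: inc=-0.480000, refl=-0.480000·-0.600000=0.2880; V=0.480000+-0.480000+0.288000=0.2880
k=5 load: inc=0.288000, refl=0.288000·-1.000000=-0.2880; V=0.000000+0.288000+-0.288000=0.0000

0 0 source 0.8000
1 4 load 0.0000
2 8 source 0.4800
3 12 load 0.0000
4 16 source 0.2880
5 20 load 0.0000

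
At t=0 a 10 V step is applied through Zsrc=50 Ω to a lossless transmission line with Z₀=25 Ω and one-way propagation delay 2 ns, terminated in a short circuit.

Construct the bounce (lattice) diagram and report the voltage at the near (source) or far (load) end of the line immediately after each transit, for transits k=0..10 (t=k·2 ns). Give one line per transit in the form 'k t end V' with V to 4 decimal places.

Γ_L=-1.000000, Γ_S=0.333333; launch V₁=10·25/75=3.333333
k=0 src: V=3.3333
k=1 load: inc=3.333333, refl=3.333333·-1.000000=-3.3333; V=0.000000+3.333333+-3.333333=0.0000
k=2 src: inc=-3.333333, refl=-3.333333·0.333333=-1.1111; V=3.333333+-3.333333+-1.111111=-1.1111
k=3 load: inc=-1.111111, refl=-1.111111·-1.000000=1.1111; V=0.000000+-1.111111+1.111111=0.0000
k=4 src: inc=1.111111, refl=1.111111·0.333333=0.3704; V=-1.111111+1.111111+0.370370=0.3704
k=5 load: inc=0.370370, refl=0.370370·-1.000000=-0.3704; V=0.000000+0.370370+-0.370370=0.0000
k=6 src: inc=-0.370370, refl=-0.370370·0.333333=-0.1235; V=0.370370+-0.370370+-0.123457=-0.1235
k=7 load: inc=-0.123457, refl=-0.123457·-1.000000=0.1235; V=0.000000+-0.123457+0.123457=0.0000
k=8 src: inc=0.123457, refl=0.123457·0.333333=0.0412; V=-0.123457+0.123457+0.041152=0.0412
k=9 load: inc=0.041152, refl=0.041152·-1.000000=-0.0412; V=0.000000+0.041152+-0.041152=0.0000
k=10 src: inc=-0.041152, refl=-0.041152·0.333333=-0.0137; V=0.041152+-0.041152+-0.013717=-0.0137

0 0 source 3.3333
1 2 load 0.0000
2 4 source -1.1111
3 6 load 0.0000
4 8 source 0.3704
5 10 load 0.0000
6 12 source -0.1235
7 14 load 0.0000
8 16 source 0.0412
9 18 load 0.0000
10 20 source -0.0137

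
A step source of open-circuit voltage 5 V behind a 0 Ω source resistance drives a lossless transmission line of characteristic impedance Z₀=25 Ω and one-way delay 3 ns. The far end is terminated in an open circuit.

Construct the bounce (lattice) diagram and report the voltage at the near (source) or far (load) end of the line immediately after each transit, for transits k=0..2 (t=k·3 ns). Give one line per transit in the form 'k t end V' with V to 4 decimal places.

0 0 source 5.0000
1 3 load 10.0000
2 6 source 5.0000

Γ_L=1.000000, Γ_S=-1.000000; launch V₁=5·25/25=5.000000
k=0 src: V=5.0000
k=1 load: inc=5.000000, refl=5.000000·1.000000=5.0000; V=0.000000+5.000000+5.000000=10.0000
k=2 src: inc=5.000000, refl=5.000000·-1.000000=-5.0000; V=5.000000+5.000000+-5.000000=5.0000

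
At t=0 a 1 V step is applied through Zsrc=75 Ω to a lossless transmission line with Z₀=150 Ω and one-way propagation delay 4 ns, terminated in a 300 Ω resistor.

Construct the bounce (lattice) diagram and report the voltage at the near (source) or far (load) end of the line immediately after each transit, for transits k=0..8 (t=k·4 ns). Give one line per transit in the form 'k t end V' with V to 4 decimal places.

Γ_L=0.333333, Γ_S=-0.333333; launch V₁=1·150/225=0.666667
k=0 src: V=0.6667
k=1 load: inc=0.666667, refl=0.666667·0.333333=0.2222; V=0.000000+0.666667+0.222222=0.8889
k=2 src: inc=0.222222, refl=0.222222·-0.333333=-0.0741; V=0.666667+0.222222+-0.074074=0.8148
k=3 load: inc=-0.074074, refl=-0.074074·0.333333=-0.0247; V=0.888889+-0.074074+-0.024691=0.7901
k=4 src: inc=-0.024691, refl=-0.024691·-0.333333=0.0082; V=0.814815+-0.024691+0.008230=0.7984
k=5 load: inc=0.008230, refl=0.008230·0.333333=0.0027; V=0.790123+0.008230+0.002743=0.8011
k=6 src: inc=0.002743, refl=0.002743·-0.333333=-0.0009; V=0.798354+0.002743+-0.000914=0.8002
k=7 load: inc=-0.000914, refl=-0.000914·0.333333=-0.0003; V=0.801097+-0.000914+-0.000305=0.7999
k=8 src: inc=-0.000305, refl=-0.000305·-0.333333=0.0001; V=0.800183+-0.000305+0.000102=0.8000

0 0 source 0.6667
1 4 load 0.8889
2 8 source 0.8148
3 12 load 0.7901
4 16 source 0.7984
5 20 load 0.8011
6 24 source 0.8002
7 28 load 0.7999
8 32 source 0.8000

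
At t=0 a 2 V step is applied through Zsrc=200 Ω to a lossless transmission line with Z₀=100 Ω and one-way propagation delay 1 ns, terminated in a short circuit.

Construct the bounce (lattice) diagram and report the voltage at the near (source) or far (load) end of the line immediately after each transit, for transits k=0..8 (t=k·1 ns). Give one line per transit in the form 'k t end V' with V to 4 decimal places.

Γ_L=-1.000000, Γ_S=0.333333; launch V₁=2·100/300=0.666667
k=0 src: V=0.6667
k=1 load: inc=0.666667, refl=0.666667·-1.000000=-0.6667; V=0.000000+0.666667+-0.666667=0.0000
k=2 src: inc=-0.666667, refl=-0.666667·0.333333=-0.2222; V=0.666667+-0.666667+-0.222222=-0.2222
k=3 load: inc=-0.222222, refl=-0.222222·-1.000000=0.2222; V=0.000000+-0.222222+0.222222=0.0000
k=4 src: inc=0.222222, refl=0.222222·0.333333=0.0741; V=-0.222222+0.222222+0.074074=0.0741
k=5 load: inc=0.074074, refl=0.074074·-1.000000=-0.0741; V=0.000000+0.074074+-0.074074=0.0000
k=6 src: inc=-0.074074, refl=-0.074074·0.333333=-0.0247; V=0.074074+-0.074074+-0.024691=-0.0247
k=7 load: inc=-0.024691, refl=-0.024691·-1.000000=0.0247; V=0.000000+-0.024691+0.024691=0.0000
k=8 src: inc=0.024691, refl=0.024691·0.333333=0.0082; V=-0.024691+0.024691+0.008230=0.0082

0 0 source 0.6667
1 1 load 0.0000
2 2 source -0.2222
3 3 load 0.0000
4 4 source 0.0741
5 5 load 0.0000
6 6 source -0.0247
7 7 load 0.0000
8 8 source 0.0082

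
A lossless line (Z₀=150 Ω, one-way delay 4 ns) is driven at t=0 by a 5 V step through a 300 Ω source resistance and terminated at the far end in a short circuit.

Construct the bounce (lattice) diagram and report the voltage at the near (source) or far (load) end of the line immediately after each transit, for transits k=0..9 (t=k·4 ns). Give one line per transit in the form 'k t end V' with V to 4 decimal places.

Γ_L=-1.000000, Γ_S=0.333333; launch V₁=5·150/450=1.666667
k=0 src: V=1.6667
k=1 load: inc=1.666667, refl=1.666667·-1.000000=-1.6667; V=0.000000+1.666667+-1.666667=0.0000
k=2 src: inc=-1.666667, refl=-1.666667·0.333333=-0.5556; V=1.666667+-1.666667+-0.555556=-0.5556
k=3 load: inc=-0.555556, refl=-0.555556·-1.000000=0.5556; V=0.000000+-0.555556+0.555556=0.0000
k=4 src: inc=0.555556, refl=0.555556·0.333333=0.1852; V=-0.555556+0.555556+0.185185=0.1852
k=5 load: inc=0.185185, refl=0.185185·-1.000000=-0.1852; V=0.000000+0.185185+-0.185185=0.0000
k=6 src: inc=-0.185185, refl=-0.185185·0.333333=-0.0617; V=0.185185+-0.185185+-0.061728=-0.0617
k=7 load: inc=-0.061728, refl=-0.061728·-1.000000=0.0617; V=0.000000+-0.061728+0.061728=0.0000
k=8 src: inc=0.061728, refl=0.061728·0.333333=0.0206; V=-0.061728+0.061728+0.020576=0.0206
k=9 load: inc=0.020576, refl=0.020576·-1.000000=-0.0206; V=0.000000+0.020576+-0.020576=0.0000

0 0 source 1.6667
1 4 load 0.0000
2 8 source -0.5556
3 12 load 0.0000
4 16 source 0.1852
5 20 load 0.0000
6 24 source -0.0617
7 28 load 0.0000
8 32 source 0.0206
9 36 load 0.0000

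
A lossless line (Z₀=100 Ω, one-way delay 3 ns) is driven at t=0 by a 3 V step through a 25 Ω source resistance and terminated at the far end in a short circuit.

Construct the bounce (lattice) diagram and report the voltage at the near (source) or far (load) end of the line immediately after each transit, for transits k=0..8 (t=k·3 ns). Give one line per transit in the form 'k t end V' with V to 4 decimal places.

Γ_L=-1.000000, Γ_S=-0.600000; launch V₁=3·100/125=2.400000
k=0 src: V=2.4000
k=1 load: inc=2.400000, refl=2.400000·-1.000000=-2.4000; V=0.000000+2.400000+-2.400000=0.0000
k=2 src: inc=-2.400000, refl=-2.400000·-0.600000=1.4400; V=2.400000+-2.400000+1.440000=1.4400
k=3 load: inc=1.440000, refl=1.440000·-1.000000=-1.4400; V=0.000000+1.440000+-1.440000=0.0000
k=4 src: inc=-1.440000, refl=-1.440000·-0.600000=0.8640; V=1.440000+-1.440000+0.864000=0.8640
k=5 load: inc=0.864000, refl=0.864000·-1.000000=-0.8640; V=0.000000+0.864000+-0.864000=0.0000
k=6 src: inc=-0.864000, refl=-0.864000·-0.600000=0.5184; V=0.864000+-0.864000+0.518400=0.5184
k=7 load: inc=0.518400, refl=0.518400·-1.000000=-0.5184; V=0.000000+0.518400+-0.518400=0.0000
k=8 src: inc=-0.518400, refl=-0.518400·-0.600000=0.3110; V=0.518400+-0.518400+0.311040=0.3110

0 0 source 2.4000
1 3 load 0.0000
2 6 source 1.4400
3 9 load 0.0000
4 12 source 0.8640
5 15 load 0.0000
6 18 source 0.5184
7 21 load 0.0000
8 24 source 0.3110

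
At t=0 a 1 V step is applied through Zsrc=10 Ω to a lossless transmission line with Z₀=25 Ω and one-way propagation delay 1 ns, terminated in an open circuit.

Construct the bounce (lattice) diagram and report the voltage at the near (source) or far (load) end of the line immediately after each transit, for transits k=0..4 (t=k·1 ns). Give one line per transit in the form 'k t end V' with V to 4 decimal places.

Γ_L=1.000000, Γ_S=-0.428571; launch V₁=1·25/35=0.714286
k=0 src: V=0.7143
k=1 load: inc=0.714286, refl=0.714286·1.000000=0.7143; V=0.000000+0.714286+0.714286=1.4286
k=2 src: inc=0.714286, refl=0.714286·-0.428571=-0.3061; V=0.714286+0.714286+-0.306122=1.1224
k=3 load: inc=-0.306122, refl=-0.306122·1.000000=-0.3061; V=1.428571+-0.306122+-0.306122=0.8163
k=4 src: inc=-0.306122, refl=-0.306122·-0.428571=0.1312; V=1.122449+-0.306122+0.131195=0.9475

0 0 source 0.7143
1 1 load 1.4286
2 2 source 1.1224
3 3 load 0.8163
4 4 source 0.9475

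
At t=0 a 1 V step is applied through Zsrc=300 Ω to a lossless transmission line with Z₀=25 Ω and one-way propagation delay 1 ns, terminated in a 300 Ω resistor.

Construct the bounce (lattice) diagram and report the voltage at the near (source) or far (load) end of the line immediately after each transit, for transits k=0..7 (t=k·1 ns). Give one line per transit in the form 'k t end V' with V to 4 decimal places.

0 0 source 0.0769
1 1 load 0.1420
2 2 source 0.1971
3 3 load 0.2437
4 4 source 0.2831
5 5 load 0.3165
6 6 source 0.3447
7 7 load 0.3686

Γ_L=0.846154, Γ_S=0.846154; launch V₁=1·25/325=0.076923
k=0 src: V=0.0769
k=1 load: inc=0.076923, refl=0.076923·0.846154=0.0651; V=0.000000+0.076923+0.065089=0.1420
k=2 src: inc=0.065089, refl=0.065089·0.846154=0.0551; V=0.076923+0.065089+0.055075=0.1971
k=3 load: inc=0.055075, refl=0.055075·0.846154=0.0466; V=0.142012+0.055075+0.046602=0.2437
k=4 src: inc=0.046602, refl=0.046602·0.846154=0.0394; V=0.197087+0.046602+0.039432=0.2831
k=5 load: inc=0.039432, refl=0.039432·0.846154=0.0334; V=0.243689+0.039432+0.033366=0.3165
k=6 src: inc=0.033366, refl=0.033366·0.846154=0.0282; V=0.283121+0.033366+0.028233=0.3447
k=7 load: inc=0.028233, refl=0.028233·0.846154=0.0239; V=0.316487+0.028233+0.023889=0.3686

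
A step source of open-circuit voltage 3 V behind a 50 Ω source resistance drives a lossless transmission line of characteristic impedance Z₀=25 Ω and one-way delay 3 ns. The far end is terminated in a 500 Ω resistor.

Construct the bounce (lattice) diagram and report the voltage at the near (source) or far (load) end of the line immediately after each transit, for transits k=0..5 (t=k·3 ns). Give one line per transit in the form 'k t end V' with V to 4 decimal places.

0 0 source 1.0000
1 3 load 1.9048
2 6 source 2.2063
3 9 load 2.4792
4 12 source 2.5702
5 15 load 2.6525

Γ_L=0.904762, Γ_S=0.333333; launch V₁=3·25/75=1.000000
k=0 src: V=1.0000
k=1 load: inc=1.000000, refl=1.000000·0.904762=0.9048; V=0.000000+1.000000+0.904762=1.9048
k=2 src: inc=0.904762, refl=0.904762·0.333333=0.3016; V=1.000000+0.904762+0.301587=2.2063
k=3 load: inc=0.301587, refl=0.301587·0.904762=0.2729; V=1.904762+0.301587+0.272865=2.4792
k=4 src: inc=0.272865, refl=0.272865·0.333333=0.0910; V=2.206349+0.272865+0.090955=2.5702
k=5 load: inc=0.090955, refl=0.090955·0.904762=0.0823; V=2.479214+0.090955+0.082293=2.6525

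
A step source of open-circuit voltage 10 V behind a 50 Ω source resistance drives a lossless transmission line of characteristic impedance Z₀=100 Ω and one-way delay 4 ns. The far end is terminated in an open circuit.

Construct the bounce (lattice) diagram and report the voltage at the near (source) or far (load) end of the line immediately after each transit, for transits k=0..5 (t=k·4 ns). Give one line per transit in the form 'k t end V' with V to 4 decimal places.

0 0 source 6.6667
1 4 load 13.3333
2 8 source 11.1111
3 12 load 8.8889
4 16 source 9.6296
5 20 load 10.3704

Γ_L=1.000000, Γ_S=-0.333333; launch V₁=10·100/150=6.666667
k=0 src: V=6.6667
k=1 load: inc=6.666667, refl=6.666667·1.000000=6.6667; V=0.000000+6.666667+6.666667=13.3333
k=2 src: inc=6.666667, refl=6.666667·-0.333333=-2.2222; V=6.666667+6.666667+-2.222222=11.1111
k=3 load: inc=-2.222222, refl=-2.222222·1.000000=-2.2222; V=13.333333+-2.222222+-2.222222=8.8889
k=4 src: inc=-2.222222, refl=-2.222222·-0.333333=0.7407; V=11.111111+-2.222222+0.740741=9.6296
k=5 load: inc=0.740741, refl=0.740741·1.000000=0.7407; V=8.888889+0.740741+0.740741=10.3704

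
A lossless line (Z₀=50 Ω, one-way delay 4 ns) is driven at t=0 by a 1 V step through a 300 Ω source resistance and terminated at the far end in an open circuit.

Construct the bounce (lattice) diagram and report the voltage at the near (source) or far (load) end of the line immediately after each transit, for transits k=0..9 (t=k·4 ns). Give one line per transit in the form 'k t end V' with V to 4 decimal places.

Γ_L=1.000000, Γ_S=0.714286; launch V₁=1·50/350=0.142857
k=0 src: V=0.1429
k=1 load: inc=0.142857, refl=0.142857·1.000000=0.1429; V=0.000000+0.142857+0.142857=0.2857
k=2 src: inc=0.142857, refl=0.142857·0.714286=0.1020; V=0.142857+0.142857+0.102041=0.3878
k=3 load: inc=0.102041, refl=0.102041·1.000000=0.1020; V=0.285714+0.102041+0.102041=0.4898
k=4 src: inc=0.102041, refl=0.102041·0.714286=0.0729; V=0.387755+0.102041+0.072886=0.5627
k=5 load: inc=0.072886, refl=0.072886·1.000000=0.0729; V=0.489796+0.072886+0.072886=0.6356
k=6 src: inc=0.072886, refl=0.072886·0.714286=0.0521; V=0.562682+0.072886+0.052062=0.6876
k=7 load: inc=0.052062, refl=0.052062·1.000000=0.0521; V=0.635569+0.052062+0.052062=0.7397
k=8 src: inc=0.052062, refl=0.052062·0.714286=0.0372; V=0.687630+0.052062+0.037187=0.7769
k=9 load: inc=0.037187, refl=0.037187·1.000000=0.0372; V=0.739692+0.037187+0.037187=0.8141

0 0 source 0.1429
1 4 load 0.2857
2 8 source 0.3878
3 12 load 0.4898
4 16 source 0.5627
5 20 load 0.6356
6 24 source 0.6876
7 28 load 0.7397
8 32 source 0.7769
9 36 load 0.8141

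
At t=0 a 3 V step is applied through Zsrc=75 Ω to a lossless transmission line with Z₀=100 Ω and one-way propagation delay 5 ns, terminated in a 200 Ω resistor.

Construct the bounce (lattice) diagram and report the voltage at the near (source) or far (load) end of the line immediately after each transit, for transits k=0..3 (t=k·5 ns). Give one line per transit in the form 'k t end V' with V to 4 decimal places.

0 0 source 1.7143
1 5 load 2.2857
2 10 source 2.2041
3 15 load 2.1769

Γ_L=0.333333, Γ_S=-0.142857; launch V₁=3·100/175=1.714286
k=0 src: V=1.7143
k=1 load: inc=1.714286, refl=1.714286·0.333333=0.5714; V=0.000000+1.714286+0.571429=2.2857
k=2 src: inc=0.571429, refl=0.571429·-0.142857=-0.0816; V=1.714286+0.571429+-0.081633=2.2041
k=3 load: inc=-0.081633, refl=-0.081633·0.333333=-0.0272; V=2.285714+-0.081633+-0.027211=2.1769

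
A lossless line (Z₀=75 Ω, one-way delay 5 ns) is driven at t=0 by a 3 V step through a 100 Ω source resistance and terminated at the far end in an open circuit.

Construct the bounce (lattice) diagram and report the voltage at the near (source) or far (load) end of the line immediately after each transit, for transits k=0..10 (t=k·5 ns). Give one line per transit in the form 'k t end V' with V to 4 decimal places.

Γ_L=1.000000, Γ_S=0.142857; launch V₁=3·75/175=1.285714
k=0 src: V=1.2857
k=1 load: inc=1.285714, refl=1.285714·1.000000=1.2857; V=0.000000+1.285714+1.285714=2.5714
k=2 src: inc=1.285714, refl=1.285714·0.142857=0.1837; V=1.285714+1.285714+0.183673=2.7551
k=3 load: inc=0.183673, refl=0.183673·1.000000=0.1837; V=2.571429+0.183673+0.183673=2.9388
k=4 src: inc=0.183673, refl=0.183673·0.142857=0.0262; V=2.755102+0.183673+0.026239=2.9650
k=5 load: inc=0.026239, refl=0.026239·1.000000=0.0262; V=2.938776+0.026239+0.026239=2.9913
k=6 src: inc=0.026239, refl=0.026239·0.142857=0.0037; V=2.965015+0.026239+0.003748=2.9950
k=7 load: inc=0.003748, refl=0.003748·1.000000=0.0037; V=2.991254+0.003748+0.003748=2.9988
k=8 src: inc=0.003748, refl=0.003748·0.142857=0.0005; V=2.995002+0.003748+0.000535=2.9993
k=9 load: inc=0.000535, refl=0.000535·1.000000=0.0005; V=2.998751+0.000535+0.000535=2.9998
k=10 src: inc=0.000535, refl=0.000535·0.142857=0.0001; V=2.999286+0.000535+0.000076=2.9999

0 0 source 1.2857
1 5 load 2.5714
2 10 source 2.7551
3 15 load 2.9388
4 20 source 2.9650
5 25 load 2.9913
6 30 source 2.9950
7 35 load 2.9988
8 40 source 2.9993
9 45 load 2.9998
10 50 source 2.9999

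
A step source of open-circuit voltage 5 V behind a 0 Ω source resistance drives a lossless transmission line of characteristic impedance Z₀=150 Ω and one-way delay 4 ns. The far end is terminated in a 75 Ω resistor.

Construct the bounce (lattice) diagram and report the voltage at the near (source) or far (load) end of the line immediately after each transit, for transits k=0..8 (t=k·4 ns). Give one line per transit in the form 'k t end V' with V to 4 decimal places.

0 0 source 5.0000
1 4 load 3.3333
2 8 source 5.0000
3 12 load 4.4444
4 16 source 5.0000
5 20 load 4.8148
6 24 source 5.0000
7 28 load 4.9383
8 32 source 5.0000

Γ_L=-0.333333, Γ_S=-1.000000; launch V₁=5·150/150=5.000000
k=0 src: V=5.0000
k=1 load: inc=5.000000, refl=5.000000·-0.333333=-1.6667; V=0.000000+5.000000+-1.666667=3.3333
k=2 src: inc=-1.666667, refl=-1.666667·-1.000000=1.6667; V=5.000000+-1.666667+1.666667=5.0000
k=3 load: inc=1.666667, refl=1.666667·-0.333333=-0.5556; V=3.333333+1.666667+-0.555556=4.4444
k=4 src: inc=-0.555556, refl=-0.555556·-1.000000=0.5556; V=5.000000+-0.555556+0.555556=5.0000
k=5 load: inc=0.555556, refl=0.555556·-0.333333=-0.1852; V=4.444444+0.555556+-0.185185=4.8148
k=6 src: inc=-0.185185, refl=-0.185185·-1.000000=0.1852; V=5.000000+-0.185185+0.185185=5.0000
k=7 load: inc=0.185185, refl=0.185185·-0.333333=-0.0617; V=4.814815+0.185185+-0.061728=4.9383
k=8 src: inc=-0.061728, refl=-0.061728·-1.000000=0.0617; V=5.000000+-0.061728+0.061728=5.0000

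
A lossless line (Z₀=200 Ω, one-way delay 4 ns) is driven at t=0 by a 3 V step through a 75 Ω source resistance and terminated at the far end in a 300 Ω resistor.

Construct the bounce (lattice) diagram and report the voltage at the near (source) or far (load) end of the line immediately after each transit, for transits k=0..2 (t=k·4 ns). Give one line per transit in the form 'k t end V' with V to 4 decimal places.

0 0 source 2.1818
1 4 load 2.6182
2 8 source 2.4198

Γ_L=0.200000, Γ_S=-0.454545; launch V₁=3·200/275=2.181818
k=0 src: V=2.1818
k=1 load: inc=2.181818, refl=2.181818·0.200000=0.4364; V=0.000000+2.181818+0.436364=2.6182
k=2 src: inc=0.436364, refl=0.436364·-0.454545=-0.1983; V=2.181818+0.436364+-0.198347=2.4198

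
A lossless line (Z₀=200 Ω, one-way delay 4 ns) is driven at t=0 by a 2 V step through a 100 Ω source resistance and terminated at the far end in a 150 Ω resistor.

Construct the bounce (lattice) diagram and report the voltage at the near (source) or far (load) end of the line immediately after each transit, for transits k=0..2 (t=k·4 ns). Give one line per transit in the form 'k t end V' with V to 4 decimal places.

0 0 source 1.3333
1 4 load 1.1429
2 8 source 1.2063

Γ_L=-0.142857, Γ_S=-0.333333; launch V₁=2·200/300=1.333333
k=0 src: V=1.3333
k=1 load: inc=1.333333, refl=1.333333·-0.142857=-0.1905; V=0.000000+1.333333+-0.190476=1.1429
k=2 src: inc=-0.190476, refl=-0.190476·-0.333333=0.0635; V=1.333333+-0.190476+0.063492=1.2063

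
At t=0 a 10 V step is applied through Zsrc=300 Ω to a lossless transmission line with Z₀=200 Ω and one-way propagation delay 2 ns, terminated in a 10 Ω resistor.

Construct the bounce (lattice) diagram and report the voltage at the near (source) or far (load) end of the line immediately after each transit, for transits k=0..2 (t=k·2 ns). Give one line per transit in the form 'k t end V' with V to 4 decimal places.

Γ_L=-0.904762, Γ_S=0.200000; launch V₁=10·200/500=4.000000
k=0 src: V=4.0000
k=1 load: inc=4.000000, refl=4.000000·-0.904762=-3.6190; V=0.000000+4.000000+-3.619048=0.3810
k=2 src: inc=-3.619048, refl=-3.619048·0.200000=-0.7238; V=4.000000+-3.619048+-0.723810=-0.3429

0 0 source 4.0000
1 2 load 0.3810
2 4 source -0.3429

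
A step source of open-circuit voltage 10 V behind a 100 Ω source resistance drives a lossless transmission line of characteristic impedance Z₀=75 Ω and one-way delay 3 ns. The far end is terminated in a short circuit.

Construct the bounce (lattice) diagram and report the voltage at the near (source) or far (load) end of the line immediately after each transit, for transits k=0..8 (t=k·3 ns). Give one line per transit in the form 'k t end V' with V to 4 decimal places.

0 0 source 4.2857
1 3 load 0.0000
2 6 source -0.6122
3 9 load 0.0000
4 12 source 0.0875
5 15 load 0.0000
6 18 source -0.0125
7 21 load 0.0000
8 24 source 0.0018

Γ_L=-1.000000, Γ_S=0.142857; launch V₁=10·75/175=4.285714
k=0 src: V=4.2857
k=1 load: inc=4.285714, refl=4.285714·-1.000000=-4.2857; V=0.000000+4.285714+-4.285714=0.0000
k=2 src: inc=-4.285714, refl=-4.285714·0.142857=-0.6122; V=4.285714+-4.285714+-0.612245=-0.6122
k=3 load: inc=-0.612245, refl=-0.612245·-1.000000=0.6122; V=0.000000+-0.612245+0.612245=0.0000
k=4 src: inc=0.612245, refl=0.612245·0.142857=0.0875; V=-0.612245+0.612245+0.087464=0.0875
k=5 load: inc=0.087464, refl=0.087464·-1.000000=-0.0875; V=0.000000+0.087464+-0.087464=0.0000
k=6 src: inc=-0.087464, refl=-0.087464·0.142857=-0.0125; V=0.087464+-0.087464+-0.012495=-0.0125
k=7 load: inc=-0.012495, refl=-0.012495·-1.000000=0.0125; V=0.000000+-0.012495+0.012495=0.0000
k=8 src: inc=0.012495, refl=0.012495·0.142857=0.0018; V=-0.012495+0.012495+0.001785=0.0018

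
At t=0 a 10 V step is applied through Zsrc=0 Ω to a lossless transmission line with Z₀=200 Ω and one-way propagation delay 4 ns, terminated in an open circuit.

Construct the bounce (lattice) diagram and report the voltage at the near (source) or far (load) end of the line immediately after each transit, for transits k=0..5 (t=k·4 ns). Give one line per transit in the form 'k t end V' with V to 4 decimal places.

Γ_L=1.000000, Γ_S=-1.000000; launch V₁=10·200/200=10.000000
k=0 src: V=10.0000
k=1 load: inc=10.000000, refl=10.000000·1.000000=10.0000; V=0.000000+10.000000+10.000000=20.0000
k=2 src: inc=10.000000, refl=10.000000·-1.000000=-10.0000; V=10.000000+10.000000+-10.000000=10.0000
k=3 load: inc=-10.000000, refl=-10.000000·1.000000=-10.0000; V=20.000000+-10.000000+-10.000000=0.0000
k=4 src: inc=-10.000000, refl=-10.000000·-1.000000=10.0000; V=10.000000+-10.000000+10.000000=10.0000
k=5 load: inc=10.000000, refl=10.000000·1.000000=10.0000; V=0.000000+10.000000+10.000000=20.0000

0 0 source 10.0000
1 4 load 20.0000
2 8 source 10.0000
3 12 load 0.0000
4 16 source 10.0000
5 20 load 20.0000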